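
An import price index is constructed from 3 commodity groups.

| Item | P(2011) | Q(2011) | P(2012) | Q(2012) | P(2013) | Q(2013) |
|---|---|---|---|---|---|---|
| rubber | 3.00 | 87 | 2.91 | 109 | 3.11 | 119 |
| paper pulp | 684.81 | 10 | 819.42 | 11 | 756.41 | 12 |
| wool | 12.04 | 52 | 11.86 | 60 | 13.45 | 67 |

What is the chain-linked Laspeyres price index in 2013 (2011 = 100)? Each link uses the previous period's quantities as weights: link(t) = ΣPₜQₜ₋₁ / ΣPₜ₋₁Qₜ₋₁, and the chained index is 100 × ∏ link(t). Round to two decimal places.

110.46

Link 2011→2012:
ΣP(2012)Q(2011) = 2.91×87 + 819.42×10 + 11.86×52 = 253.17 + 8194.2 + 616.72 = 9064.09
ΣP(2011)Q(2011) = 3.00×87 + 684.81×10 + 12.04×52 = 261 + 6848.1 + 626.08 = 7735.18
link = 9064.09/7735.18 = 1.171801
Link 2012→2013:
ΣP(2013)Q(2012) = 3.11×109 + 756.41×11 + 13.45×60 = 338.99 + 8320.51 + 807 = 9466.5
ΣP(2012)Q(2012) = 2.91×109 + 819.42×11 + 11.86×60 = 317.19 + 9013.62 + 711.6 = 10042.41
link = 9466.5/10042.41 = 0.942652
Chained index = 100 × 1.171801 × 0.942652 = 110.4601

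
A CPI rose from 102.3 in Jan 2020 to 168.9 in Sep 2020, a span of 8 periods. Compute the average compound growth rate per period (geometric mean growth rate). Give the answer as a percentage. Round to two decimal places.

Growth factor = (168.9/102.3)^(1/8) = (1.651026)^(1/8) = 1.064680
Growth rate = 1.064680 − 1 = 0.064680 = 6.4680%

6.47%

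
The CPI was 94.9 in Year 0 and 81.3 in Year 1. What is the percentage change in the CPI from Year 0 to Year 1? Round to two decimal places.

-14.33%

Change = (81.3 − 94.9) / 94.9 × 100
       = -13.6 / 94.9 × 100 = -14.3309%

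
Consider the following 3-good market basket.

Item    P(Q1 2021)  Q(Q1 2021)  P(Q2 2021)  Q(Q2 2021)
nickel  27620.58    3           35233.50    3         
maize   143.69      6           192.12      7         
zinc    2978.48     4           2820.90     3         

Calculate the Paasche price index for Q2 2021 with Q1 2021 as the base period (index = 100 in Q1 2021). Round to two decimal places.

124.47

Paasche price index uses current-period quantities as weights.
ΣP(Q2 2021)·Q(Q2 2021) = 35233.50×3 + 192.12×7 + 2820.90×3 = 105700.5 + 1344.84 + 8462.7 = 115508.04
ΣP(Q1 2021)·Q(Q2 2021) = 27620.58×3 + 143.69×7 + 2978.48×3 = 82861.74 + 1005.83 + 8935.44 = 92803.01
Index = 115508.04 / 92803.01 × 100 = 124.4658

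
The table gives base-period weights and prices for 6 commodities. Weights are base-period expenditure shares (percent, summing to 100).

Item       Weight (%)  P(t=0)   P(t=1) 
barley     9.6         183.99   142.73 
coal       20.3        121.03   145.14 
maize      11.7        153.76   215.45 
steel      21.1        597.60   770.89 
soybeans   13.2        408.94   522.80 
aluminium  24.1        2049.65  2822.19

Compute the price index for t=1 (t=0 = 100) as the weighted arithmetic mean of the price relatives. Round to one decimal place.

125.5

barley: 9.6 × (142.73/183.99) = 9.6 × 0.775749 = 7.4472
coal: 20.3 × (145.14/121.03) = 20.3 × 1.199207 = 24.3439
maize: 11.7 × (215.45/153.76) = 11.7 × 1.401210 = 16.3942
steel: 21.1 × (770.89/597.60) = 21.1 × 1.289977 = 27.2185
soybeans: 13.2 × (522.80/408.94) = 13.2 × 1.278427 = 16.8752
aluminium: 24.1 × (2822.19/2049.65) = 24.1 × 1.376913 = 33.1836
Index = Σ wᵢ·(p₁ᵢ/p₀ᵢ) = 7.4472 + 24.3439 + 16.3942 + 27.2185 + 16.8752 + 33.1836 = 125.4626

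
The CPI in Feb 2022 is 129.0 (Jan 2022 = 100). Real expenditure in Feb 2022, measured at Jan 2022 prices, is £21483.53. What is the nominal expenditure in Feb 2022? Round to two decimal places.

Nominal = Real × (Index/100) = 21483.53 × (129.0/100)
        = 21483.53 × 1.290 = 27713.7537

27713.75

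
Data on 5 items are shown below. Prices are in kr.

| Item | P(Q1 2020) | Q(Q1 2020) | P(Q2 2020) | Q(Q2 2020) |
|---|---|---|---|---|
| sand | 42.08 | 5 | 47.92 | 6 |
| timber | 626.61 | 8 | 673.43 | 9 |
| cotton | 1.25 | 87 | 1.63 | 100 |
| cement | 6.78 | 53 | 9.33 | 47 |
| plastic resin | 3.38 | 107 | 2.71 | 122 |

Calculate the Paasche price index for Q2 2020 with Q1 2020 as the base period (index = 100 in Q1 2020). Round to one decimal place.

107.9

Paasche price index uses current-period quantities as weights.
ΣP(Q2 2020)·Q(Q2 2020) = 47.92×6 + 673.43×9 + 1.63×100 + 9.33×47 + 2.71×122 = 287.52 + 6060.87 + 163 + 438.51 + 330.62 = 7280.52
ΣP(Q1 2020)·Q(Q2 2020) = 42.08×6 + 626.61×9 + 1.25×100 + 6.78×47 + 3.38×122 = 252.48 + 5639.49 + 125 + 318.66 + 412.36 = 6747.99
Index = 7280.52 / 6747.99 × 100 = 107.8917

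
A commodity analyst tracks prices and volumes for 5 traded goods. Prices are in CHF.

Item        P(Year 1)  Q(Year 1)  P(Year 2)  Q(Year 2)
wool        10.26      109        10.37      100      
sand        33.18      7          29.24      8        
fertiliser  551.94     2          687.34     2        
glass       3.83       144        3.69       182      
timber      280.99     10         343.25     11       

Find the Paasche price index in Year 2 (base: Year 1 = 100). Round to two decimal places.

114.71

Paasche price index uses current-period quantities as weights.
ΣP(Year 2)·Q(Year 2) = 10.37×100 + 29.24×8 + 687.34×2 + 3.69×182 + 343.25×11 = 1037 + 233.92 + 1374.68 + 671.58 + 3775.75 = 7092.93
ΣP(Year 1)·Q(Year 2) = 10.26×100 + 33.18×8 + 551.94×2 + 3.83×182 + 280.99×11 = 1026 + 265.44 + 1103.88 + 697.06 + 3090.89 = 6183.27
Index = 7092.93 / 6183.27 × 100 = 114.7116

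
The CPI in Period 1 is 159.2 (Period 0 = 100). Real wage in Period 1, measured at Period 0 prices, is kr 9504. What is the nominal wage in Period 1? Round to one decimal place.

15130.4

Nominal = Real × (Index/100) = 9504 × (159.2/100)
        = 9504 × 1.592 = 15130.3680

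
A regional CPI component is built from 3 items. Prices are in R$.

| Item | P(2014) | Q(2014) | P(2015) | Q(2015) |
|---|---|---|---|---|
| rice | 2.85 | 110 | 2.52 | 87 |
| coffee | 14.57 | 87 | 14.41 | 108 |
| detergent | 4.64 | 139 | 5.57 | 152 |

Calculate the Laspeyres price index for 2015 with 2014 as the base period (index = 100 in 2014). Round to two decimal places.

Laspeyres price index uses base-period quantities as weights.
ΣP(2015)·Q(2014) = 2.52×110 + 14.41×87 + 5.57×139 = 277.2 + 1253.67 + 774.23 = 2305.1
ΣP(2014)·Q(2014) = 2.85×110 + 14.57×87 + 4.64×139 = 313.5 + 1267.59 + 644.96 = 2226.05
Index = 2305.1 / 2226.05 × 100 = 103.5511

103.55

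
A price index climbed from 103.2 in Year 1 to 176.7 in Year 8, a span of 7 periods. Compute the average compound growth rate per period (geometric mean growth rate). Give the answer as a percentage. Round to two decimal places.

Growth factor = (176.7/103.2)^(1/7) = (1.712209)^(1/7) = 1.079855
Growth rate = 1.079855 − 1 = 0.079855 = 7.9855%

7.99%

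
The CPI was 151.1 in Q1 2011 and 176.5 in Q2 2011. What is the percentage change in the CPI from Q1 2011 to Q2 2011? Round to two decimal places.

16.81%

Change = (176.5 − 151.1) / 151.1 × 100
       = 25.4 / 151.1 × 100 = 16.8101%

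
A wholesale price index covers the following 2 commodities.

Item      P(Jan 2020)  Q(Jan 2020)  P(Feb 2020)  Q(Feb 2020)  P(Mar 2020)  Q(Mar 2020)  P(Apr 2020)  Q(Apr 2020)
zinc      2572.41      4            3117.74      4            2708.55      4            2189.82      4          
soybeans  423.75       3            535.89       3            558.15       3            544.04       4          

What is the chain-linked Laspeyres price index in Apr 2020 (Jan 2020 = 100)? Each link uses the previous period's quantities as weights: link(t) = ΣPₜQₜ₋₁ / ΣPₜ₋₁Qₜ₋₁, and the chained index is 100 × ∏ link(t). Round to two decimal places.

89.88

Link Jan 2020→Feb 2020:
ΣP(Feb 2020)Q(Jan 2020) = 3117.74×4 + 535.89×3 = 12470.96 + 1607.67 = 14078.63
ΣP(Jan 2020)Q(Jan 2020) = 2572.41×4 + 423.75×3 = 10289.64 + 1271.25 = 11560.89
link = 14078.63/11560.89 = 1.217781
Link Feb 2020→Mar 2020:
ΣP(Mar 2020)Q(Feb 2020) = 2708.55×4 + 558.15×3 = 10834.2 + 1674.45 = 12508.65
ΣP(Feb 2020)Q(Feb 2020) = 3117.74×4 + 535.89×3 = 12470.96 + 1607.67 = 14078.63
link = 12508.65/14078.63 = 0.888485
Link Mar 2020→Apr 2020:
ΣP(Apr 2020)Q(Mar 2020) = 2189.82×4 + 544.04×3 = 8759.28 + 1632.12 = 10391.4
ΣP(Mar 2020)Q(Mar 2020) = 2708.55×4 + 558.15×3 = 10834.2 + 1674.45 = 12508.65
link = 10391.4/12508.65 = 0.830737
Chained index = 100 × 1.217781 × 0.888485 × 0.830737 = 89.8841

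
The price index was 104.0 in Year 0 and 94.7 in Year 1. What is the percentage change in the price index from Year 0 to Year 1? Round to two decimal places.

Change = (94.7 − 104.0) / 104.0 × 100
       = -9.3 / 104.0 × 100 = -8.9423%

-8.94%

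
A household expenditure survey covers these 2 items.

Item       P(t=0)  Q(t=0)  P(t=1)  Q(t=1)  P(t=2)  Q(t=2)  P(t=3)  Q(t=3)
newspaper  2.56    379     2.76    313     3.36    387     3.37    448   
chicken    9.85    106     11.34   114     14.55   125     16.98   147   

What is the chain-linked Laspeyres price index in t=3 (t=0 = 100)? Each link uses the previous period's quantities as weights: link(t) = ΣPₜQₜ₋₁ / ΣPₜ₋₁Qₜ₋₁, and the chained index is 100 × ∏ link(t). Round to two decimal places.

Link t=0→t=1:
ΣP(t=1)Q(t=0) = 2.76×379 + 11.34×106 = 1046.04 + 1202.04 = 2248.08
ΣP(t=0)Q(t=0) = 2.56×379 + 9.85×106 = 970.24 + 1044.1 = 2014.34
link = 2248.08/2014.34 = 1.116038
Link t=1→t=2:
ΣP(t=2)Q(t=1) = 3.36×313 + 14.55×114 = 1051.68 + 1658.7 = 2710.38
ΣP(t=1)Q(t=1) = 2.76×313 + 11.34×114 = 863.88 + 1292.76 = 2156.64
link = 2710.38/2156.64 = 1.256761
Link t=2→t=3:
ΣP(t=3)Q(t=2) = 3.37×387 + 16.98×125 = 1304.19 + 2122.5 = 3426.69
ΣP(t=2)Q(t=2) = 3.36×387 + 14.55×125 = 1300.32 + 1818.75 = 3119.07
link = 3426.69/3119.07 = 1.098626
Chained index = 100 × 1.116038 × 1.256761 × 1.098626 = 154.0924

154.09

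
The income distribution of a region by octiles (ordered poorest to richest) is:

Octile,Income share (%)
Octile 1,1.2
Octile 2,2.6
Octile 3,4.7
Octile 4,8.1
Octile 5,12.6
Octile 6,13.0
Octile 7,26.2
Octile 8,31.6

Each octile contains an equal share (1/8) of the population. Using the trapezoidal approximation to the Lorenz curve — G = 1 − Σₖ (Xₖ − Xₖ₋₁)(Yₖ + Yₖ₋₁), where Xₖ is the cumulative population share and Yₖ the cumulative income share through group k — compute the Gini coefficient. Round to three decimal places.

0.450

Cumulative income shares Yₖ: 0.0120, 0.0380, 0.0850, 0.1660, 0.2920, 0.4220, 0.6840, 1.0000
Σ (Xₖ−Xₖ₋₁)(Yₖ+Yₖ₋₁) = (1/8)(0.0120+0.0000) + (1/8)(0.0380+0.0120) + (1/8)(0.0850+0.0380) + (1/8)(0.1660+0.0850) + (1/8)(0.2920+0.1660) + (1/8)(0.4220+0.2920) + (1/8)(0.6840+0.4220) + (1/8)(1.0000+0.6840)
  = 0.0015 + 0.0063 + 0.0154 + 0.0314 + 0.0573 + 0.0893 + 0.1383 + 0.2105 = 0.5498
G = 1 − 0.5498 = 0.4502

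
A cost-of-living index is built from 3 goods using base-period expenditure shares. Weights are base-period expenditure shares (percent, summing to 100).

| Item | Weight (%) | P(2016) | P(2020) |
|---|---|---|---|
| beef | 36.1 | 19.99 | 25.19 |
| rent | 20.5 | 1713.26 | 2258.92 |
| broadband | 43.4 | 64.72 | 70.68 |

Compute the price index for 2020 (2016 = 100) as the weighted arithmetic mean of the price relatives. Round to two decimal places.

beef: 36.1 × (25.19/19.99) = 36.1 × 1.260130 = 45.4907
rent: 20.5 × (2258.92/1713.26) = 20.5 × 1.318492 = 27.0291
broadband: 43.4 × (70.68/64.72) = 43.4 × 1.092089 = 47.3967
Index = Σ wᵢ·(p₁ᵢ/p₀ᵢ) = 45.4907 + 27.0291 + 47.3967 = 119.9164

119.92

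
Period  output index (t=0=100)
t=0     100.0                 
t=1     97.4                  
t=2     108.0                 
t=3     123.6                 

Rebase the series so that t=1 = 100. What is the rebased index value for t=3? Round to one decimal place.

Rebased(t=3) = 123.6 / 97.4 × 100 = 126.8994

126.9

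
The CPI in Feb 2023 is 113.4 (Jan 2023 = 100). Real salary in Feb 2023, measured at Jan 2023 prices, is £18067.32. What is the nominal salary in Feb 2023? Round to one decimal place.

Nominal = Real × (Index/100) = 18067.32 × (113.4/100)
        = 18067.32 × 1.134 = 20488.3409

20488.3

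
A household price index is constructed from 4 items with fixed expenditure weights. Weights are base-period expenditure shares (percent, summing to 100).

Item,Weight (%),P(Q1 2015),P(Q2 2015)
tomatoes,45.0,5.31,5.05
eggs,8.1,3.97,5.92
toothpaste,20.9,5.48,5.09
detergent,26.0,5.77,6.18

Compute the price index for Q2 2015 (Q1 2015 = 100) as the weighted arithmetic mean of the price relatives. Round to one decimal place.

tomatoes: 45.0 × (5.05/5.31) = 45.0 × 0.951036 = 42.7966
eggs: 8.1 × (5.92/3.97) = 8.1 × 1.491184 = 12.0786
toothpaste: 20.9 × (5.09/5.48) = 20.9 × 0.928832 = 19.4126
detergent: 26.0 × (6.18/5.77) = 26.0 × 1.071057 = 27.8475
Index = Σ wᵢ·(p₁ᵢ/p₀ᵢ) = 42.7966 + 12.0786 + 19.4126 + 27.8475 = 102.1353

102.1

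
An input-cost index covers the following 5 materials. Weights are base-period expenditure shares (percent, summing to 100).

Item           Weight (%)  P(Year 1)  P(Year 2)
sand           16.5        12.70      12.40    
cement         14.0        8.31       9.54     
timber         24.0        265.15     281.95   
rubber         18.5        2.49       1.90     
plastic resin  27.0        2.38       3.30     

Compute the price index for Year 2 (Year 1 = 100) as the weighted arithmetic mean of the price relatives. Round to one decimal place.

sand: 16.5 × (12.40/12.70) = 16.5 × 0.976378 = 16.1102
cement: 14.0 × (9.54/8.31) = 14.0 × 1.148014 = 16.0722
timber: 24.0 × (281.95/265.15) = 24.0 × 1.063360 = 25.5206
rubber: 18.5 × (1.90/2.49) = 18.5 × 0.763052 = 14.1165
plastic resin: 27.0 × (3.30/2.38) = 27.0 × 1.386555 = 37.4370
Index = Σ wᵢ·(p₁ᵢ/p₀ᵢ) = 16.1102 + 16.0722 + 25.5206 + 14.1165 + 37.4370 = 109.2565

109.3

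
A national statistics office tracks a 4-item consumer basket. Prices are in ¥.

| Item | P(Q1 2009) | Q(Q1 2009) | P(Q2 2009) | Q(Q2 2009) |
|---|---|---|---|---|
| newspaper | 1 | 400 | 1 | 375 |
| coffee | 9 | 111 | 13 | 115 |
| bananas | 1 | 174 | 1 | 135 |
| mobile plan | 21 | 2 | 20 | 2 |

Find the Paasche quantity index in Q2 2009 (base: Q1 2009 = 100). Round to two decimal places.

99.42

Paasche quantity index uses current-period prices as weights.
ΣP(Q2 2009)·Q(Q2 2009) = 1×375 + 13×115 + 1×135 + 20×2 = 375 + 1495 + 135 + 40 = 2045
ΣP(Q2 2009)·Q(Q1 2009) = 1×400 + 13×111 + 1×174 + 20×2 = 400 + 1443 + 174 + 40 = 2057
Index = 2045 / 2057 × 100 = 99.4166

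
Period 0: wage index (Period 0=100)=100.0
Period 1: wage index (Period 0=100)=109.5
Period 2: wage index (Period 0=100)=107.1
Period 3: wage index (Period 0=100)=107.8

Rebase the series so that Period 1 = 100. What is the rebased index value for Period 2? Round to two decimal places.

97.81

Rebased(Period 2) = 107.1 / 109.5 × 100 = 97.8082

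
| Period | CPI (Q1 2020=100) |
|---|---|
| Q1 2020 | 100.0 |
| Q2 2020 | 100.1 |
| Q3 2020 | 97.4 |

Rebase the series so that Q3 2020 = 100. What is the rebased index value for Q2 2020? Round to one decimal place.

102.8

Rebased(Q2 2020) = 100.1 / 97.4 × 100 = 102.7721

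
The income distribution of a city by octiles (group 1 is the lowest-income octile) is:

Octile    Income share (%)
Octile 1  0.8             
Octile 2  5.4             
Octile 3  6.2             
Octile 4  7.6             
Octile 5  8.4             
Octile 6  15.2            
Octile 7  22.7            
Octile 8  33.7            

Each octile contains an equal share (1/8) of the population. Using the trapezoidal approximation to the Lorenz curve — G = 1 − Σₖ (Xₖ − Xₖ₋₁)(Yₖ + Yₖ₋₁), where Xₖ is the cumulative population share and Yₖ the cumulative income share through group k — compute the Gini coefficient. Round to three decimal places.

Cumulative income shares Yₖ: 0.0080, 0.0620, 0.1240, 0.2000, 0.2840, 0.4360, 0.6630, 1.0000
Σ (Xₖ−Xₖ₋₁)(Yₖ+Yₖ₋₁) = (1/8)(0.0080+0.0000) + (1/8)(0.0620+0.0080) + (1/8)(0.1240+0.0620) + (1/8)(0.2000+0.1240) + (1/8)(0.2840+0.2000) + (1/8)(0.4360+0.2840) + (1/8)(0.6630+0.4360) + (1/8)(1.0000+0.6630)
  = 0.0010 + 0.0088 + 0.0232 + 0.0405 + 0.0605 + 0.0900 + 0.1374 + 0.2079 = 0.5693
G = 1 − 0.5693 = 0.4307

0.431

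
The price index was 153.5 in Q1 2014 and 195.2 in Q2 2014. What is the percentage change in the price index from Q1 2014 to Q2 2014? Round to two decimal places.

Change = (195.2 − 153.5) / 153.5 × 100
       = 41.7 / 153.5 × 100 = 27.1661%

27.17%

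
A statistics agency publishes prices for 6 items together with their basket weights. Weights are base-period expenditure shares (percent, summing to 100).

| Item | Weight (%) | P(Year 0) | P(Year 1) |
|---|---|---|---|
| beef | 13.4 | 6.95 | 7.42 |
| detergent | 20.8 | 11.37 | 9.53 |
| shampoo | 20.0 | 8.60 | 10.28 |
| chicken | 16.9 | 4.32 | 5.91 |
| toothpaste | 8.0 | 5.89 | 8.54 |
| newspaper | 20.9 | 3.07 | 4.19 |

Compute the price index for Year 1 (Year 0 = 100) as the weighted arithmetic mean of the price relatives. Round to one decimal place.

beef: 13.4 × (7.42/6.95) = 13.4 × 1.067626 = 14.3062
detergent: 20.8 × (9.53/11.37) = 20.8 × 0.838171 = 17.4339
shampoo: 20.0 × (10.28/8.60) = 20.0 × 1.195349 = 23.9070
chicken: 16.9 × (5.91/4.32) = 16.9 × 1.368056 = 23.1201
toothpaste: 8.0 × (8.54/5.89) = 8.0 × 1.449915 = 11.5993
newspaper: 20.9 × (4.19/3.07) = 20.9 × 1.364821 = 28.5248
Index = Σ wᵢ·(p₁ᵢ/p₀ᵢ) = 14.3062 + 17.4339 + 23.9070 + 23.1201 + 11.5993 + 28.5248 = 118.8913

118.9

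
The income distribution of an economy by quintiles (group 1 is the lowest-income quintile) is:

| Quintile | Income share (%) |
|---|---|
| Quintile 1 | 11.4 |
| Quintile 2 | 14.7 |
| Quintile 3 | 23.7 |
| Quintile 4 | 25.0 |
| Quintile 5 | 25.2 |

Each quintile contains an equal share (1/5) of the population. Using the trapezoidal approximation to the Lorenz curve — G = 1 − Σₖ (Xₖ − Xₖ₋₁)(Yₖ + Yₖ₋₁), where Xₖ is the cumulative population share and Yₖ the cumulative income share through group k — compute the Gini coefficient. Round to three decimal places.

0.152

Cumulative income shares Yₖ: 0.1140, 0.2610, 0.4980, 0.7480, 1.0000
Σ (Xₖ−Xₖ₋₁)(Yₖ+Yₖ₋₁) = (1/5)(0.1140+0.0000) + (1/5)(0.2610+0.1140) + (1/5)(0.4980+0.2610) + (1/5)(0.7480+0.4980) + (1/5)(1.0000+0.7480)
  = 0.0228 + 0.0750 + 0.1518 + 0.2492 + 0.3496 = 0.8484
G = 1 − 0.8484 = 0.1516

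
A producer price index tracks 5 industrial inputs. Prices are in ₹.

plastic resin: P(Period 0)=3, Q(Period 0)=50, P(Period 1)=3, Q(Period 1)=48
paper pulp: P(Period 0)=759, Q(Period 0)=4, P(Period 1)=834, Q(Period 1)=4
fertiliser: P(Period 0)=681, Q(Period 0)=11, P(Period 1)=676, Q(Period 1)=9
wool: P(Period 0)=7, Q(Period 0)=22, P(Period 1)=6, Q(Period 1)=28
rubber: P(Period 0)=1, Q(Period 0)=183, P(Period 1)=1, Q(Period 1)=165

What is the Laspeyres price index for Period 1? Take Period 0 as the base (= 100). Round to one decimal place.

Laspeyres price index uses base-period quantities as weights.
ΣP(Period 1)·Q(Period 0) = 3×50 + 834×4 + 676×11 + 6×22 + 1×183 = 150 + 3336 + 7436 + 132 + 183 = 11237
ΣP(Period 0)·Q(Period 0) = 3×50 + 759×4 + 681×11 + 7×22 + 1×183 = 150 + 3036 + 7491 + 154 + 183 = 11014
Index = 11237 / 11014 × 100 = 102.0247

102.0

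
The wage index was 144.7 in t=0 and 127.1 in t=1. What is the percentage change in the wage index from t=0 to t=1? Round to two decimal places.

-12.16%

Change = (127.1 − 144.7) / 144.7 × 100
       = -17.6 / 144.7 × 100 = -12.1631%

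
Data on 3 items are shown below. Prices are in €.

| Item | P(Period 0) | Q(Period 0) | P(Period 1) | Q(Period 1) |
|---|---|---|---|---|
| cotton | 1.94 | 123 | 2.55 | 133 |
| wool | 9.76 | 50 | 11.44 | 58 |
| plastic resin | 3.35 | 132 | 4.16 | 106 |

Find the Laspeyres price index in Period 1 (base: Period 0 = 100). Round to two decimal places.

122.75

Laspeyres price index uses base-period quantities as weights.
ΣP(Period 1)·Q(Period 0) = 2.55×123 + 11.44×50 + 4.16×132 = 313.65 + 572 + 549.12 = 1434.77
ΣP(Period 0)·Q(Period 0) = 1.94×123 + 9.76×50 + 3.35×132 = 238.62 + 488 + 442.2 = 1168.82
Index = 1434.77 / 1168.82 × 100 = 122.7537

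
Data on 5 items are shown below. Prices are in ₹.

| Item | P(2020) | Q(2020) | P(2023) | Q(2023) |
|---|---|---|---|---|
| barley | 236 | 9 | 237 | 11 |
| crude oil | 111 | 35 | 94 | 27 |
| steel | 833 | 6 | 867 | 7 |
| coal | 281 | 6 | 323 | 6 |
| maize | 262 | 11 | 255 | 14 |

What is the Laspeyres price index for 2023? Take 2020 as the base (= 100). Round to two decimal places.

Laspeyres price index uses base-period quantities as weights.
ΣP(2023)·Q(2020) = 237×9 + 94×35 + 867×6 + 323×6 + 255×11 = 2133 + 3290 + 5202 + 1938 + 2805 = 15368
ΣP(2020)·Q(2020) = 236×9 + 111×35 + 833×6 + 281×6 + 262×11 = 2124 + 3885 + 4998 + 1686 + 2882 = 15575
Index = 15368 / 15575 × 100 = 98.6709

98.67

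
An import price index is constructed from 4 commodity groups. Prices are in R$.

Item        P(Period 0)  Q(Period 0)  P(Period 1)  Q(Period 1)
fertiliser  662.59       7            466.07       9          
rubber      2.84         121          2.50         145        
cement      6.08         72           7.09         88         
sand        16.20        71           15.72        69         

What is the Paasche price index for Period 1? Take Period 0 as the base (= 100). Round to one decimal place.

Paasche price index uses current-period quantities as weights.
ΣP(Period 1)·Q(Period 1) = 466.07×9 + 2.50×145 + 7.09×88 + 15.72×69 = 4194.63 + 362.5 + 623.92 + 1084.68 = 6265.73
ΣP(Period 0)·Q(Period 1) = 662.59×9 + 2.84×145 + 6.08×88 + 16.20×69 = 5963.31 + 411.8 + 535.04 + 1117.8 = 8027.95
Index = 6265.73 / 8027.95 × 100 = 78.0489

78.0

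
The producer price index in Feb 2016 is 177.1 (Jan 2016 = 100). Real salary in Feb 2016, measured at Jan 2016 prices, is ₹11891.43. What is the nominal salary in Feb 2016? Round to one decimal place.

21059.7

Nominal = Real × (Index/100) = 11891.43 × (177.1/100)
        = 11891.43 × 1.771 = 21059.7225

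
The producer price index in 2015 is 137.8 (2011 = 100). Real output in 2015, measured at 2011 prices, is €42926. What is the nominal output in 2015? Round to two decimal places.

Nominal = Real × (Index/100) = 42926 × (137.8/100)
        = 42926 × 1.378 = 59152.0280

59152.03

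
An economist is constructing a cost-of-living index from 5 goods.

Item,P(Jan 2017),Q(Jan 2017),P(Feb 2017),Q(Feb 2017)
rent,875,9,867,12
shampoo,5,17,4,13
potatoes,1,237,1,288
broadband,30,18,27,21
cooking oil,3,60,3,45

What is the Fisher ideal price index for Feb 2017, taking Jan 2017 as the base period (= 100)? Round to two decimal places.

Laspeyres component (base-period weights):
ΣP(Feb 2017)Q(Jan 2017) = 867×9 + 4×17 + 1×237 + 27×18 + 3×60 = 7803 + 68 + 237 + 486 + 180 = 8774
ΣP(Jan 2017)Q(Jan 2017) = 875×9 + 5×17 + 1×237 + 30×18 + 3×60 = 7875 + 85 + 237 + 540 + 180 = 8917
L = 8774 / 8917 × 100 = 98.3963
Paasche component (current-period weights):
ΣP(Feb 2017)Q(Feb 2017) = 867×12 + 4×13 + 1×288 + 27×21 + 3×45 = 10404 + 52 + 288 + 567 + 135 = 11446
ΣP(Jan 2017)Q(Feb 2017) = 875×12 + 5×13 + 1×288 + 30×21 + 3×45 = 10500 + 65 + 288 + 630 + 135 = 11618
P = 11446 / 11618 × 100 = 98.5195
Fisher = √(L × P) = √(98.3963 × 98.5195) = 98.4579

98.46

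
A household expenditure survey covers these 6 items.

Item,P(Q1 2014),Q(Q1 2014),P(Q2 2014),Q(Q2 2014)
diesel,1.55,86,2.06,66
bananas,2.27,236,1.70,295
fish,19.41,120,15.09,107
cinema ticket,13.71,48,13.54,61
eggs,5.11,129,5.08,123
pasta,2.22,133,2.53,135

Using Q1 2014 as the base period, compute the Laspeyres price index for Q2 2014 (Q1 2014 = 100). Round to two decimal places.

87.42

Laspeyres price index uses base-period quantities as weights.
ΣP(Q2 2014)·Q(Q1 2014) = 2.06×86 + 1.70×236 + 15.09×120 + 13.54×48 + 5.08×129 + 2.53×133 = 177.16 + 401.2 + 1810.8 + 649.92 + 655.32 + 336.49 = 4030.89
ΣP(Q1 2014)·Q(Q1 2014) = 1.55×86 + 2.27×236 + 19.41×120 + 13.71×48 + 5.11×129 + 2.22×133 = 133.3 + 535.72 + 2329.2 + 658.08 + 659.19 + 295.26 = 4610.75
Index = 4030.89 / 4610.75 × 100 = 87.4237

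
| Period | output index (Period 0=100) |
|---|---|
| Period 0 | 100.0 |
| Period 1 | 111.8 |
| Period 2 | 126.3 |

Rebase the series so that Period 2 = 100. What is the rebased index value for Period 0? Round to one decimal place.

Rebased(Period 0) = 100.0 / 126.3 × 100 = 79.1766

79.2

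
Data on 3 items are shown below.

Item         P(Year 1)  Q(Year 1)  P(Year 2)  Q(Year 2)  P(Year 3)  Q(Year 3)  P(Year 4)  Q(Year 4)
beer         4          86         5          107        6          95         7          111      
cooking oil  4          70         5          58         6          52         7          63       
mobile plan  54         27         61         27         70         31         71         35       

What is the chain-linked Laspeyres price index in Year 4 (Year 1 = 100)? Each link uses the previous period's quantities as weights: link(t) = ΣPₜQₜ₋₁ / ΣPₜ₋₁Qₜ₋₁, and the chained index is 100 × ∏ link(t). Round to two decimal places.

143.73

Link Year 1→Year 2:
ΣP(Year 2)Q(Year 1) = 5×86 + 5×70 + 61×27 = 430 + 350 + 1647 = 2427
ΣP(Year 1)Q(Year 1) = 4×86 + 4×70 + 54×27 = 344 + 280 + 1458 = 2082
link = 2427/2082 = 1.165706
Link Year 2→Year 3:
ΣP(Year 3)Q(Year 2) = 6×107 + 6×58 + 70×27 = 642 + 348 + 1890 = 2880
ΣP(Year 2)Q(Year 2) = 5×107 + 5×58 + 61×27 = 535 + 290 + 1647 = 2472
link = 2880/2472 = 1.165049
Link Year 3→Year 4:
ΣP(Year 4)Q(Year 3) = 7×95 + 7×52 + 71×31 = 665 + 364 + 2201 = 3230
ΣP(Year 3)Q(Year 3) = 6×95 + 6×52 + 70×31 = 570 + 312 + 2170 = 3052
link = 3230/3052 = 1.058322
Chained index = 100 × 1.165706 × 1.165049 × 1.058322 = 143.7312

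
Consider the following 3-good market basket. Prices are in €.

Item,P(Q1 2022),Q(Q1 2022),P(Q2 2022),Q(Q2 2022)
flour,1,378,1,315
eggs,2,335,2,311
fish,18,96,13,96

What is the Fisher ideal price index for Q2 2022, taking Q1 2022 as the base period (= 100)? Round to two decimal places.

82.35

Laspeyres component (base-period weights):
ΣP(Q2 2022)Q(Q1 2022) = 1×378 + 2×335 + 13×96 = 378 + 670 + 1248 = 2296
ΣP(Q1 2022)Q(Q1 2022) = 1×378 + 2×335 + 18×96 = 378 + 670 + 1728 = 2776
L = 2296 / 2776 × 100 = 82.7089
Paasche component (current-period weights):
ΣP(Q2 2022)Q(Q2 2022) = 1×315 + 2×311 + 13×96 = 315 + 622 + 1248 = 2185
ΣP(Q1 2022)Q(Q2 2022) = 1×315 + 2×311 + 18×96 = 315 + 622 + 1728 = 2665
P = 2185 / 2665 × 100 = 81.9887
Fisher = √(L × P) = √(82.7089 × 81.9887) = 82.3481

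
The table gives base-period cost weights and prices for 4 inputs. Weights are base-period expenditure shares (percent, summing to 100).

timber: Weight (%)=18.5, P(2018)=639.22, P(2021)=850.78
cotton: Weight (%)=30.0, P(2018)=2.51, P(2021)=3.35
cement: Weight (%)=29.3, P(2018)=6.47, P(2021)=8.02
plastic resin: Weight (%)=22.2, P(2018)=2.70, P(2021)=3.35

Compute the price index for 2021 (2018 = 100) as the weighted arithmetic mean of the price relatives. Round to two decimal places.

timber: 18.5 × (850.78/639.22) = 18.5 × 1.330966 = 24.6229
cotton: 30.0 × (3.35/2.51) = 30.0 × 1.334661 = 40.0398
cement: 29.3 × (8.02/6.47) = 29.3 × 1.239567 = 36.3193
plastic resin: 22.2 × (3.35/2.70) = 22.2 × 1.240741 = 27.5444
Index = Σ wᵢ·(p₁ᵢ/p₀ᵢ) = 24.6229 + 40.0398 + 36.3193 + 27.5444 = 128.5265

128.53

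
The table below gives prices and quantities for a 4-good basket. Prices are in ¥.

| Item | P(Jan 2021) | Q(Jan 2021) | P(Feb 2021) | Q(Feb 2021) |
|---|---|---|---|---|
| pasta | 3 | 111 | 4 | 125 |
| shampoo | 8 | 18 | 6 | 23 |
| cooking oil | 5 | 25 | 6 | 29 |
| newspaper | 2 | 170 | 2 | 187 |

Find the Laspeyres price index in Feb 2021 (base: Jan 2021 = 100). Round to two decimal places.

Laspeyres price index uses base-period quantities as weights.
ΣP(Feb 2021)·Q(Jan 2021) = 4×111 + 6×18 + 6×25 + 2×170 = 444 + 108 + 150 + 340 = 1042
ΣP(Jan 2021)·Q(Jan 2021) = 3×111 + 8×18 + 5×25 + 2×170 = 333 + 144 + 125 + 340 = 942
Index = 1042 / 942 × 100 = 110.6157

110.62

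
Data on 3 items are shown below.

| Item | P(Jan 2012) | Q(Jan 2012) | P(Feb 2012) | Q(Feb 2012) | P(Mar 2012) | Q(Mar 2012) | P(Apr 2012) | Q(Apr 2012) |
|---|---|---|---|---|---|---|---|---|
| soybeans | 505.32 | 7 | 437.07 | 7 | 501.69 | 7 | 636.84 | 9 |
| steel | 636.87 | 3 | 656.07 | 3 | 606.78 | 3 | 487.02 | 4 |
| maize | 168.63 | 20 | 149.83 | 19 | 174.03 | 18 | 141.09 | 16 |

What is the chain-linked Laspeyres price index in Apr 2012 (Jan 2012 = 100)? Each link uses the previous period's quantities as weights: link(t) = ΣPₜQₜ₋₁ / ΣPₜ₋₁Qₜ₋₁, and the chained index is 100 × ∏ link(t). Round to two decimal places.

Link Jan 2012→Feb 2012:
ΣP(Feb 2012)Q(Jan 2012) = 437.07×7 + 656.07×3 + 149.83×20 = 3059.49 + 1968.21 + 2996.6 = 8024.3
ΣP(Jan 2012)Q(Jan 2012) = 505.32×7 + 636.87×3 + 168.63×20 = 3537.24 + 1910.61 + 3372.6 = 8820.45
link = 8024.3/8820.45 = 0.909738
Link Feb 2012→Mar 2012:
ΣP(Mar 2012)Q(Feb 2012) = 501.69×7 + 606.78×3 + 174.03×19 = 3511.83 + 1820.34 + 3306.57 = 8638.74
ΣP(Feb 2012)Q(Feb 2012) = 437.07×7 + 656.07×3 + 149.83×19 = 3059.49 + 1968.21 + 2846.77 = 7874.47
link = 8638.74/7874.47 = 1.097057
Link Mar 2012→Apr 2012:
ΣP(Apr 2012)Q(Mar 2012) = 636.84×7 + 487.02×3 + 141.09×18 = 4457.88 + 1461.06 + 2539.62 = 8458.56
ΣP(Mar 2012)Q(Mar 2012) = 501.69×7 + 606.78×3 + 174.03×18 = 3511.83 + 1820.34 + 3132.54 = 8464.71
link = 8458.56/8464.71 = 0.999273
Chained index = 100 × 0.909738 × 1.097057 × 0.999273 = 99.7309

99.73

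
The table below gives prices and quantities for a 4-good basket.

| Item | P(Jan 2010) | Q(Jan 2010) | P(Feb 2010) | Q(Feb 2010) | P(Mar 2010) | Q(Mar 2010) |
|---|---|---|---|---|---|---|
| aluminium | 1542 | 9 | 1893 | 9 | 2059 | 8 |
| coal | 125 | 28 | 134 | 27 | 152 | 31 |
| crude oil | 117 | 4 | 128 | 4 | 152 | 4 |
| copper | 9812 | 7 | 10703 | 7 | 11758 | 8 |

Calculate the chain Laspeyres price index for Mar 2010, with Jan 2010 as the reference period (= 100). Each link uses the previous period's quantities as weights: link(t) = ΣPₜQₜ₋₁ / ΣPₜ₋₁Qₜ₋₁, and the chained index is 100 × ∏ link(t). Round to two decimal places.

122.15

Link Jan 2010→Feb 2010:
ΣP(Feb 2010)Q(Jan 2010) = 1893×9 + 134×28 + 128×4 + 10703×7 = 17037 + 3752 + 512 + 74921 = 96222
ΣP(Jan 2010)Q(Jan 2010) = 1542×9 + 125×28 + 117×4 + 9812×7 = 13878 + 3500 + 468 + 68684 = 86530
link = 96222/86530 = 1.112007
Link Feb 2010→Mar 2010:
ΣP(Mar 2010)Q(Feb 2010) = 2059×9 + 152×27 + 152×4 + 11758×7 = 18531 + 4104 + 608 + 82306 = 105549
ΣP(Feb 2010)Q(Feb 2010) = 1893×9 + 134×27 + 128×4 + 10703×7 = 17037 + 3618 + 512 + 74921 = 96088
link = 105549/96088 = 1.098462
Chained index = 100 × 1.112007 × 1.098462 = 122.1498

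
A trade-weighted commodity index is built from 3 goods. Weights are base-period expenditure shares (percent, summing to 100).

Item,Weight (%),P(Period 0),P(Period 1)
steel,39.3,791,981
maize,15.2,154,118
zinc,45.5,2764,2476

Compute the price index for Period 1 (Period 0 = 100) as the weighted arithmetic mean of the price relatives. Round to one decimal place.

101.1

steel: 39.3 × (981/791) = 39.3 × 1.240202 = 48.7399
maize: 15.2 × (118/154) = 15.2 × 0.766234 = 11.6468
zinc: 45.5 × (2476/2764) = 45.5 × 0.895803 = 40.7590
Index = Σ wᵢ·(p₁ᵢ/p₀ᵢ) = 48.7399 + 11.6468 + 40.7590 = 101.1457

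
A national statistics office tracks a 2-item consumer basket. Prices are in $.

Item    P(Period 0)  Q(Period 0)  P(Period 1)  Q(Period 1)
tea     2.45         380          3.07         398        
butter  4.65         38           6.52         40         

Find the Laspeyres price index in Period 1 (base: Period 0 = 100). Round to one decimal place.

127.7

Laspeyres price index uses base-period quantities as weights.
ΣP(Period 1)·Q(Period 0) = 3.07×380 + 6.52×38 = 1166.6 + 247.76 = 1414.36
ΣP(Period 0)·Q(Period 0) = 2.45×380 + 4.65×38 = 931 + 176.7 = 1107.7
Index = 1414.36 / 1107.7 × 100 = 127.6844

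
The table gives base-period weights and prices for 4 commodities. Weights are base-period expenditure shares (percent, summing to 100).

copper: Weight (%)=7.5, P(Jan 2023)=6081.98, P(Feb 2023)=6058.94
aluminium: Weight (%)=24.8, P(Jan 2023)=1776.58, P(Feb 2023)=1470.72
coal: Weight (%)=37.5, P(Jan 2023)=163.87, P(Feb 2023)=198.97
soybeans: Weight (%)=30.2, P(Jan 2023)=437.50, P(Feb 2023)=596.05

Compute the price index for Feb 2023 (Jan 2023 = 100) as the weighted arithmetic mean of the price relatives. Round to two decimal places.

copper: 7.5 × (6058.94/6081.98) = 7.5 × 0.996212 = 7.4716
aluminium: 24.8 × (1470.72/1776.58) = 24.8 × 0.827838 = 20.5304
coal: 37.5 × (198.97/163.87) = 37.5 × 1.214194 = 45.5323
soybeans: 30.2 × (596.05/437.50) = 30.2 × 1.362400 = 41.1445
Index = Σ wᵢ·(p₁ᵢ/p₀ᵢ) = 7.4716 + 20.5304 + 45.5323 + 41.1445 = 114.6787

114.68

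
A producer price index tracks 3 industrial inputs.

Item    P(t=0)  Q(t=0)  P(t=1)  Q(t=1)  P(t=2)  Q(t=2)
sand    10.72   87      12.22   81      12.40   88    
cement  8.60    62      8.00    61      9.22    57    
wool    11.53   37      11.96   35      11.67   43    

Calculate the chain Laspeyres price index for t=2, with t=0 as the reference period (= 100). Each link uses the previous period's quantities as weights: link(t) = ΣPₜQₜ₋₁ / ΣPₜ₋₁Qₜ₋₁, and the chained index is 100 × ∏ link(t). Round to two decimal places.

110.17

Link t=0→t=1:
ΣP(t=1)Q(t=0) = 12.22×87 + 8.00×62 + 11.96×37 = 1063.14 + 496 + 442.52 = 2001.66
ΣP(t=0)Q(t=0) = 10.72×87 + 8.60×62 + 11.53×37 = 932.64 + 533.2 + 426.61 = 1892.45
link = 2001.66/1892.45 = 1.057708
Link t=1→t=2:
ΣP(t=2)Q(t=1) = 12.40×81 + 9.22×61 + 11.67×35 = 1004.4 + 562.42 + 408.45 = 1975.27
ΣP(t=1)Q(t=1) = 12.22×81 + 8.00×61 + 11.96×35 = 989.82 + 488 + 418.6 = 1896.42
link = 1975.27/1896.42 = 1.041578
Chained index = 100 × 1.057708 × 1.041578 = 110.1686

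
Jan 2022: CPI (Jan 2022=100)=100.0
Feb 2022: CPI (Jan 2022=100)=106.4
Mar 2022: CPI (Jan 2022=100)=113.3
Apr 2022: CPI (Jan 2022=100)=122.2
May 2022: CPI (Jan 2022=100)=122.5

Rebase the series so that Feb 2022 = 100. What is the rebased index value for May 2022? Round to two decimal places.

115.13

Rebased(May 2022) = 122.5 / 106.4 × 100 = 115.1316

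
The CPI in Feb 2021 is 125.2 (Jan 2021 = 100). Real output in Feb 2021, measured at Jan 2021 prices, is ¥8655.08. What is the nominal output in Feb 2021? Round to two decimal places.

10836.16

Nominal = Real × (Index/100) = 8655.08 × (125.2/100)
        = 8655.08 × 1.252 = 10836.1602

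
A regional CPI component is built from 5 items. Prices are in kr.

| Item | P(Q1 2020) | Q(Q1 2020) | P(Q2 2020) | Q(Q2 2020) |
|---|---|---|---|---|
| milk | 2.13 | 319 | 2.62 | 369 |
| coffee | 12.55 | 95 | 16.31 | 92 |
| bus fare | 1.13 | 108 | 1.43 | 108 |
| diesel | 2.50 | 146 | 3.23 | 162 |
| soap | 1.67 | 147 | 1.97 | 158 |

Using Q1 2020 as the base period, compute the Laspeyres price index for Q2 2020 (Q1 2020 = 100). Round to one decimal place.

Laspeyres price index uses base-period quantities as weights.
ΣP(Q2 2020)·Q(Q1 2020) = 2.62×319 + 16.31×95 + 1.43×108 + 3.23×146 + 1.97×147 = 835.78 + 1549.45 + 154.44 + 471.58 + 289.59 = 3300.84
ΣP(Q1 2020)·Q(Q1 2020) = 2.13×319 + 12.55×95 + 1.13×108 + 2.50×146 + 1.67×147 = 679.47 + 1192.25 + 122.04 + 365 + 245.49 = 2604.25
Index = 3300.84 / 2604.25 × 100 = 126.7482

126.7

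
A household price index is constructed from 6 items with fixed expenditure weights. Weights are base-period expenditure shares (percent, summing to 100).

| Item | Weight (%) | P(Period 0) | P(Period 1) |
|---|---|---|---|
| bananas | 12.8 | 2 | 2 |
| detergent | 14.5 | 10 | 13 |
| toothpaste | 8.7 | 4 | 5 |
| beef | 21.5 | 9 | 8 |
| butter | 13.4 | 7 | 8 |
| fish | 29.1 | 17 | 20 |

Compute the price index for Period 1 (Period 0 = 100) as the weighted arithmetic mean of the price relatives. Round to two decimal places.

111.19

bananas: 12.8 × (2/2) = 12.8 × 1.000000 = 12.8000
detergent: 14.5 × (13/10) = 14.5 × 1.300000 = 18.8500
toothpaste: 8.7 × (5/4) = 8.7 × 1.250000 = 10.8750
beef: 21.5 × (8/9) = 21.5 × 0.888889 = 19.1111
butter: 13.4 × (8/7) = 13.4 × 1.142857 = 15.3143
fish: 29.1 × (20/17) = 29.1 × 1.176471 = 34.2353
Index = Σ wᵢ·(p₁ᵢ/p₀ᵢ) = 12.8000 + 18.8500 + 10.8750 + 19.1111 + 15.3143 + 34.2353 = 111.1857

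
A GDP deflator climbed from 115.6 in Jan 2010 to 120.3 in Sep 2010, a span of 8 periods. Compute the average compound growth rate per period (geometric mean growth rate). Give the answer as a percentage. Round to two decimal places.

Growth factor = (120.3/115.6)^(1/8) = (1.040657)^(1/8) = 1.004994
Growth rate = 1.004994 − 1 = 0.004994 = 0.4994%

0.50%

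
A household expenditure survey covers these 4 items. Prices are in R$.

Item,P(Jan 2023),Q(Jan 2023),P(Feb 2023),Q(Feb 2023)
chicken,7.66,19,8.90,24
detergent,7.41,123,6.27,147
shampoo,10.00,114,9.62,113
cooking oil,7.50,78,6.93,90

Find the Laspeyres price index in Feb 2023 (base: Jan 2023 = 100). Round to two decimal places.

Laspeyres price index uses base-period quantities as weights.
ΣP(Feb 2023)·Q(Jan 2023) = 8.90×19 + 6.27×123 + 9.62×114 + 6.93×78 = 169.1 + 771.21 + 1096.68 + 540.54 = 2577.53
ΣP(Jan 2023)·Q(Jan 2023) = 7.66×19 + 7.41×123 + 10.00×114 + 7.50×78 = 145.54 + 911.43 + 1140 + 585 = 2781.97
Index = 2577.53 / 2781.97 × 100 = 92.6513

92.65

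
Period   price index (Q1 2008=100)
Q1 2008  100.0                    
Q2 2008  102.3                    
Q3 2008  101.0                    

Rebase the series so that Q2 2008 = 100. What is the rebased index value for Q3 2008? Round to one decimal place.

Rebased(Q3 2008) = 101.0 / 102.3 × 100 = 98.7292

98.7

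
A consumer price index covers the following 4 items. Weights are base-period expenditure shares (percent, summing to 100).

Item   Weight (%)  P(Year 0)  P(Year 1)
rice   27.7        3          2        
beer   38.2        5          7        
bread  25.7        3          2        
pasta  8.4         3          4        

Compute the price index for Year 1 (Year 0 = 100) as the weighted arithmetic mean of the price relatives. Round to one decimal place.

100.3

rice: 27.7 × (2/3) = 27.7 × 0.666667 = 18.4667
beer: 38.2 × (7/5) = 38.2 × 1.400000 = 53.4800
bread: 25.7 × (2/3) = 25.7 × 0.666667 = 17.1333
pasta: 8.4 × (4/3) = 8.4 × 1.333333 = 11.2000
Index = Σ wᵢ·(p₁ᵢ/p₀ᵢ) = 18.4667 + 53.4800 + 17.1333 + 11.2000 = 100.2800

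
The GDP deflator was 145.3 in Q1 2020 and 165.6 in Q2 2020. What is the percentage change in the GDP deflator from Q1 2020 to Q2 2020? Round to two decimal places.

13.97%

Change = (165.6 − 145.3) / 145.3 × 100
       = 20.3 / 145.3 × 100 = 13.9711%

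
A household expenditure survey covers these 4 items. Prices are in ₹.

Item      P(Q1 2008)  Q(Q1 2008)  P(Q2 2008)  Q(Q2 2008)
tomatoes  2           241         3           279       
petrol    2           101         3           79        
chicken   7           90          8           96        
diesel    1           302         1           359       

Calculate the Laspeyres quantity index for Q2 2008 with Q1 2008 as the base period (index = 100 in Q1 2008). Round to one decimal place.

Laspeyres quantity index uses base-period prices as weights.
ΣP(Q1 2008)·Q(Q2 2008) = 2×279 + 2×79 + 7×96 + 1×359 = 558 + 158 + 672 + 359 = 1747
ΣP(Q1 2008)·Q(Q1 2008) = 2×241 + 2×101 + 7×90 + 1×302 = 482 + 202 + 630 + 302 = 1616
Index = 1747 / 1616 × 100 = 108.1064

108.1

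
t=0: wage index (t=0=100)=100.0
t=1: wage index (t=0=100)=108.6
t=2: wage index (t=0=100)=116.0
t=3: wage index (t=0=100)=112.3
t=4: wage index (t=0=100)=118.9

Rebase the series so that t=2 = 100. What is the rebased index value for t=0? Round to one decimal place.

Rebased(t=0) = 100.0 / 116.0 × 100 = 86.2069

86.2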